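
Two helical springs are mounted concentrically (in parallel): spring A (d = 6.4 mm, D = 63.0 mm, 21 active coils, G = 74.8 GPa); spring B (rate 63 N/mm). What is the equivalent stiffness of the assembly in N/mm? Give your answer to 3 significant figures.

k_A = Gd⁴/(8D³N_a) = (74.8×10³)(6.4⁴)/(8·63.0³·21) = 2.9874 N/mm
Parallel: k_eq = 2.9874 + 63 = 65.987 N/mm

66.0 N/mm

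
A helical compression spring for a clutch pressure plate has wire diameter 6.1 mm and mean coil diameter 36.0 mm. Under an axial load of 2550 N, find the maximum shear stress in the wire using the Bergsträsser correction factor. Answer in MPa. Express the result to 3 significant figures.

1280 MPa

Spring index C = D/d = 36.0/6.1 = 5.9016
K_B = (4C+2)/(4C−3) = 25.607/20.607 = 1.2426
τ₀ = 8FD/(πd³) = 8·2550·36.0/(π·6.1³) = 734400/713.08 = 1029.9 MPa
τ_max = K·τ₀ = 1.2426 × 1029.9 = 1279.8 MPa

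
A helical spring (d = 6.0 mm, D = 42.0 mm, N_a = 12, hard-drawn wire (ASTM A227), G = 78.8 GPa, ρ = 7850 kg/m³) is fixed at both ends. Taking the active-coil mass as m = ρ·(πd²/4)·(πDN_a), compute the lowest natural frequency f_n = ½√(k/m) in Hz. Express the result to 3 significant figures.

k = Gd⁴/(8D³N_a) = (78.8×10³)(6.0⁴)/(8·42.0³·12) = 14.359 N/mm = 14359 N/m
Wire length L = πDN_a = π·42.0·12 = 1583.4 mm
m = ρ·(πd²/4)·L = 7850 × 28.274×10⁻⁶ m² × 1.5834 m = 0.35143 kg
f_n = ½√(k/m) = 0.5·√(14359/0.35143) = 0.5·√(40857) = 101.07 Hz

101 Hz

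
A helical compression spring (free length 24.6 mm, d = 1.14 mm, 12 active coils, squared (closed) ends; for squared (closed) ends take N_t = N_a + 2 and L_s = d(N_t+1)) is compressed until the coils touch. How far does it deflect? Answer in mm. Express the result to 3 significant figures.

N_t = 14; L_s = 1.14·15 = 17.1 mm
δ_solid = L₀ − L_s = 24.6 − 17.1 = 7.5 mm

7.50 mm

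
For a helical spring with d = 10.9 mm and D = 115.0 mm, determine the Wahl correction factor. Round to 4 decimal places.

C = D/d = 115.0/10.9 = 10.5505
K_W = (4C−1)/(4C−4) + 0.615/C = 41.202/38.202 + 0.0583 = 1.1368

1.1368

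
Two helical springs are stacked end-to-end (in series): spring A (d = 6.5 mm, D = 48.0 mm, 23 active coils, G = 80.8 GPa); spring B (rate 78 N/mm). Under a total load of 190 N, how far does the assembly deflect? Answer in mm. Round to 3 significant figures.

29.2 mm

k_A = Gd⁴/(8D³N_a) = (80.8×10³)(6.5⁴)/(8·48.0³·23) = 7.088 N/mm
Series: 1/k_eq = 1/7.088 + 1/78 = 0.1539; k_eq = 6.4975 N/mm
δ = F/k_eq = 190/6.4975 = 29.242 mm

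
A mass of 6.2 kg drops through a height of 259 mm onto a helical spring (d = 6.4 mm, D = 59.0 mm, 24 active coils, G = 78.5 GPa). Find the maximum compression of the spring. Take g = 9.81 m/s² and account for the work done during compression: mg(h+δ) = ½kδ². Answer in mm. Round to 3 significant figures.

117 mm

k = Gd⁴/(8D³N_a) = (78.5×10³)(6.4⁴)/(8·59.0³·24) = 3.3399 N/mm
W = mg = 6.2 × 9.81 = 60.822 N
½kδ² − Wδ − Wh = 0 → δ = (W + √(W² + 2kWh))/k
δ = (60.822 + √(3699.3 + 105226))/3.3399 = (60.822 + 330.04)/3.3399 = 117.03 mm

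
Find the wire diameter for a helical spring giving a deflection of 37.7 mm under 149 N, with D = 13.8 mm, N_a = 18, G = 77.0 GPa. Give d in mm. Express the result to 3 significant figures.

2.10 mm

Required rate k = F/δ = 149/37.7 = 3.9523 N/mm
d = (8D³N_a·k / G)^(1/4) = (8·13.8³·18·3.9523 / (77.0×10³))^0.25
  = (19.425)^0.25 = 2.0994 mm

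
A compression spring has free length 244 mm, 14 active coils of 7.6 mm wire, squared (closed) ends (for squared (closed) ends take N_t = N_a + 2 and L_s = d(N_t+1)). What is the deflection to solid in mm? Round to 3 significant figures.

115 mm

N_t = 16; L_s = 7.6·17 = 129.2 mm
δ_solid = L₀ − L_s = 244 − 129.2 = 114.8 mm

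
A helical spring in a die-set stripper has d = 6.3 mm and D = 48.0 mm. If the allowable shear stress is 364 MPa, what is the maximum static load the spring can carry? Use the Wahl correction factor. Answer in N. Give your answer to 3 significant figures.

624 N

C = D/d = 48.0/6.3 = 7.6190
K_W = (4C−1)/(4C−4) + 0.615/C = 29.476/26.476 + 0.0807 = 1.1940
τ_max = K·8FD/(πd³) → F_max = τ_allow·πd³/(8DK)
F_max = 364·π·6.3³/(8·48.0·1.1940) = 2.8594e+05/458.51 = 623.63 N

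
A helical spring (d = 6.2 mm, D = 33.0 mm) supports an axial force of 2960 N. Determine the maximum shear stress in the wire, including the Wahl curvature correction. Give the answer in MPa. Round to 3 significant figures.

1350 MPa

Spring index C = D/d = 33.0/6.2 = 5.3226
K_W = (4C−1)/(4C−4) + 0.615/C = 20.290/17.290 + 0.1155 = 1.2891
τ₀ = 8FD/(πd³) = 8·2960·33.0/(π·6.2³) = 781440/748.73 = 1043.7 MPa
τ_max = K·τ₀ = 1.2891 × 1043.7 = 1345.4 MPa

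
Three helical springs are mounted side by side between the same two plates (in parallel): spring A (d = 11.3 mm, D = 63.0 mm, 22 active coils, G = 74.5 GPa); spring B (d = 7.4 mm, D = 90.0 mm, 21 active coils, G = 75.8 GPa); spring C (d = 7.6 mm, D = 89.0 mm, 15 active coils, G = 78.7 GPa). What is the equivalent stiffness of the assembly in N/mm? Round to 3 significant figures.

32.6 N/mm

k_A = Gd⁴/(8D³N_a) = (74.5×10³)(11.3⁴)/(8·63.0³·22) = 27.602 N/mm
k_B = Gd⁴/(8D³N_a) = (75.8×10³)(7.4⁴)/(8·90.0³·21) = 1.8559 N/mm
k_C = Gd⁴/(8D³N_a) = (78.7×10³)(7.6⁴)/(8·89.0³·15) = 3.1037 N/mm
Parallel: k_eq = 27.602 + 1.8559 + 3.1037 = 32.561 N/mm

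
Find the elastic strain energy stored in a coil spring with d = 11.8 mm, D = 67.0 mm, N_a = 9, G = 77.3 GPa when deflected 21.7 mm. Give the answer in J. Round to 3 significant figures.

16.3 J

k = Gd⁴/(8D³N_a) = (77.3×10³)(11.8⁴)/(8·67.0³·9) = 69.207 N/mm
U = ½kδ² = 0.5 × 69.207 × 21.7² = 16294 N·mm = 16.294 J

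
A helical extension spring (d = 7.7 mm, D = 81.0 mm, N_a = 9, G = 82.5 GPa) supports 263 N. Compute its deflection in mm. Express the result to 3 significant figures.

34.7 mm

k = Gd⁴/(8D³N_a) = (82.5×10³)(7.7⁴)/(8·81.0³·9) = 7.5793 N/mm
δ = F/k = 263 / 7.5793 = 34.7 mm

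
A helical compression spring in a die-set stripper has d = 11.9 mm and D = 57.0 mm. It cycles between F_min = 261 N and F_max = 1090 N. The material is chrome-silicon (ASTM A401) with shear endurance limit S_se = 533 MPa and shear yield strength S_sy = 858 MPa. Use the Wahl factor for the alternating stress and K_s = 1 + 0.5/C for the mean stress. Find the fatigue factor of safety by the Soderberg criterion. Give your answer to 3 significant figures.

C = D/d = 57.0/11.9 = 4.7899; K_W = (4C−1)/(4C−4)+0.615/C = 1.3263; K_s = 1+0.5/C = 1.1044
F_a = (F_max−F_min)/2 = 414.5 N; F_m = (F_max+F_min)/2 = 675.5 N
τ_a = K_W·8F_aD/(πd³) = 1.3263 × 35.702 = 47.352 MPa
τ_m = K_s·8F_mD/(πd³) = 1.1044 × 58.183 = 64.257 MPa
Soderberg: 1/n_f = τ_a/S_se + τ_m/S_sy = 47.352/533 + 64.257/858 = 0.08884 + 0.07489 = 0.16373
n_f = 1/0.16373 = 6.108

6.11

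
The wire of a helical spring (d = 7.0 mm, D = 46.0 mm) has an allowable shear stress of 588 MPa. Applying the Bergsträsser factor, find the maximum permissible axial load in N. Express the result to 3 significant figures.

C = D/d = 46.0/7.0 = 6.5714
K_B = (4C+2)/(4C−3) = 28.286/23.286 = 1.2147
τ_max = K·8FD/(πd³) → F_max = τ_allow·πd³/(8DK)
F_max = 588·π·7.0³/(8·46.0·1.2147) = 6.3361e+05/447.02 = 1417.4 N

1420 N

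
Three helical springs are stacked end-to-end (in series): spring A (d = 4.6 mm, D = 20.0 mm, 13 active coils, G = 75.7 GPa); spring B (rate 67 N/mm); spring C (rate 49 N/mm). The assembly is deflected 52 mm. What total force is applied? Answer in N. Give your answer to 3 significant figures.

k_A = Gd⁴/(8D³N_a) = (75.7×10³)(4.6⁴)/(8·20.0³·13) = 40.738 N/mm
Series: 1/k_eq = 1/40.738 + 1/67 + 1/49 = 0.05988; k_eq = 16.7 N/mm
F = k_eq·δ = 16.7·52 = 868.4 N

868 N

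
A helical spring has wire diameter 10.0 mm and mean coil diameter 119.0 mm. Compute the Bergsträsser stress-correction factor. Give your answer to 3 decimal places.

1.112

C = D/d = 119.0/10.0 = 11.9000
K_B = (4C+2)/(4C−3) = 49.600/44.600 = 1.1121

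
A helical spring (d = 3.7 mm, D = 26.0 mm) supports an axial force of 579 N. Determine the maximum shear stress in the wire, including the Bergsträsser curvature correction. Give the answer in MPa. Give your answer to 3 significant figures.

Spring index C = D/d = 26.0/3.7 = 7.0270
K_B = (4C+2)/(4C−3) = 30.108/25.108 = 1.1991
τ₀ = 8FD/(πd³) = 8·579·26.0/(π·3.7³) = 120432/159.13 = 756.81 MPa
τ_max = K·τ₀ = 1.1991 × 756.81 = 907.52 MPa

908 MPa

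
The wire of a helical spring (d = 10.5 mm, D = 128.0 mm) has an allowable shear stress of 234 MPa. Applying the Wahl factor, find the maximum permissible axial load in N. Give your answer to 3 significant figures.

C = D/d = 128.0/10.5 = 12.1905
K_W = (4C−1)/(4C−4) + 0.615/C = 47.762/44.762 + 0.0504 = 1.1175
τ_max = K·8FD/(πd³) → F_max = τ_allow·πd³/(8DK)
F_max = 234·π·10.5³/(8·128.0·1.1175) = 8.5101e+05/1144.3 = 743.7 N

744 N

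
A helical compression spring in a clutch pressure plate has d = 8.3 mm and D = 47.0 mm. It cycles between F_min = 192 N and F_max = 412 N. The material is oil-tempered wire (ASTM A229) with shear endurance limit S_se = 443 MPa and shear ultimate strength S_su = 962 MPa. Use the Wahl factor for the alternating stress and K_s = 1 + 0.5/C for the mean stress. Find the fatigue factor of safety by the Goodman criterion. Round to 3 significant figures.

7.27

C = D/d = 47.0/8.3 = 5.6627; K_W = (4C−1)/(4C−4)+0.615/C = 1.2695; K_s = 1+0.5/C = 1.0883
F_a = (F_max−F_min)/2 = 110 N; F_m = (F_max+F_min)/2 = 302 N
τ_a = K_W·8F_aD/(πd³) = 1.2695 × 23.025 = 29.229 MPa
τ_m = K_s·8F_mD/(πd³) = 1.0883 × 63.214 = 68.795 MPa
Goodman: 1/n_f = τ_a/S_se + τ_m/S_su = 29.229/443 + 68.795/962 = 0.06598 + 0.07151 = 0.13749
n_f = 1/0.13749 = 7.273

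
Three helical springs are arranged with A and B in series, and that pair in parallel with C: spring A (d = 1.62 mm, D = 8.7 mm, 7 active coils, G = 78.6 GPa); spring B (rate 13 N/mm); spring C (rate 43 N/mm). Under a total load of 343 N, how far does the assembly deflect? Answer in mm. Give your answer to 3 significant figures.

k_A = Gd⁴/(8D³N_a) = (78.6×10³)(1.62⁴)/(8·8.7³·7) = 14.68 N/mm
Springs A,B series: k_AB = 1/(1/14.68+1/13) = 6.8946 N/mm; parallel with C: k_eq = 6.8946+43 = 49.895 N/mm
δ = F/k_eq = 343/49.895 = 6.8745 mm

6.87 mm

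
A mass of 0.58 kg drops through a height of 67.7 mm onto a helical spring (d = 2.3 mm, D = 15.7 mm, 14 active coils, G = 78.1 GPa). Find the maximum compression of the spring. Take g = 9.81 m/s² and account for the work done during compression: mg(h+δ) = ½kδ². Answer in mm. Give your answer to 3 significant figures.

k = Gd⁴/(8D³N_a) = (78.1×10³)(2.3⁴)/(8·15.7³·14) = 5.0425 N/mm
W = mg = 0.58 × 9.81 = 5.6898 N
½kδ² − Wδ − Wh = 0 → δ = (W + √(W² + 2kWh))/k
δ = (5.6898 + √(32.374 + 3884.73))/5.0425 = (5.6898 + 62.587)/5.0425 = 13.54 mm

13.5 mm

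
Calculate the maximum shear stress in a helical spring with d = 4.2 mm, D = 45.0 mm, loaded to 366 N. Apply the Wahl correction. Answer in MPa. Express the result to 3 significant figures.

Spring index C = D/d = 45.0/4.2 = 10.7143
K_W = (4C−1)/(4C−4) + 0.615/C = 41.857/38.857 + 0.0574 = 1.1346
τ₀ = 8FD/(πd³) = 8·366·45.0/(π·4.2³) = 131760/232.75 = 566.09 MPa
τ_max = K·τ₀ = 1.1346 × 566.09 = 642.29 MPa

642 MPa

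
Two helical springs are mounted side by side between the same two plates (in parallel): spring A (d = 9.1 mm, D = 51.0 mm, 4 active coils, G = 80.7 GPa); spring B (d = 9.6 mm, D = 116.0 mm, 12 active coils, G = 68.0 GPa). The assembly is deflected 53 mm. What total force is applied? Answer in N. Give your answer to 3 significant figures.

7110 N

k_A = Gd⁴/(8D³N_a) = (80.7×10³)(9.1⁴)/(8·51.0³·4) = 130.37 N/mm
k_B = Gd⁴/(8D³N_a) = (68.0×10³)(9.6⁴)/(8·116.0³·12) = 3.8543 N/mm
Parallel: k_eq = 130.37 + 3.8543 = 134.22 N/mm
F = k_eq·δ = 134.22·53 = 7113.9 N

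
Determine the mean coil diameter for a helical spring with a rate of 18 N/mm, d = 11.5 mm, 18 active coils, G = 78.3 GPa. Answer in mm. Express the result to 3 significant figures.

80.8 mm

D = (Gd⁴/(8N_a·k))^(1/3) = (78.3×10³·11.5⁴/(8·18·18))^(1/3)
  = (528346)^(1/3) = 80.8424 mm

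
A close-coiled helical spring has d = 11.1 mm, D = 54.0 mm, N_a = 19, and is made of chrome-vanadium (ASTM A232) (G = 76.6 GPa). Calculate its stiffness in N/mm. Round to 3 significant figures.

k = Gd⁴/(8D³N_a) = (76.6×10³ × 11.1⁴) / (8 × 54.0³ × 19)
  = 1.16284e+09 / 2.39345e+07 = 48.584 N/mm

48.6 N/mm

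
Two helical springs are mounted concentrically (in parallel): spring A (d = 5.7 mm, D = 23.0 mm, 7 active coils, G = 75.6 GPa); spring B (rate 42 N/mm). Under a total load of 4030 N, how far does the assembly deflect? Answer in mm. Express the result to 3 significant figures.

k_A = Gd⁴/(8D³N_a) = (75.6×10³)(5.7⁴)/(8·23.0³·7) = 117.13 N/mm
Parallel: k_eq = 117.13 + 42 = 159.13 N/mm
δ = F/k_eq = 4030/159.13 = 25.326 mm

25.3 mm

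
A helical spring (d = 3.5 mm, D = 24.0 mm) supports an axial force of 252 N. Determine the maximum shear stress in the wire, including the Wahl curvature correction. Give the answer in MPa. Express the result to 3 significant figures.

Spring index C = D/d = 24.0/3.5 = 6.8571
K_W = (4C−1)/(4C−4) + 0.615/C = 26.429/23.429 + 0.0897 = 1.2177
τ₀ = 8FD/(πd³) = 8·252·24.0/(π·3.5³) = 48384/134.7 = 359.21 MPa
τ_max = K·τ₀ = 1.2177 × 359.21 = 437.42 MPa

437 MPa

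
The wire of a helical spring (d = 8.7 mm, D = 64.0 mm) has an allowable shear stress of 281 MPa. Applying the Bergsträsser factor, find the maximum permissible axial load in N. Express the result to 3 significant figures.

C = D/d = 64.0/8.7 = 7.3563
K_B = (4C+2)/(4C−3) = 31.425/26.425 = 1.1892
τ_max = K·8FD/(πd³) → F_max = τ_allow·πd³/(8DK)
F_max = 281·π·8.7³/(8·64.0·1.1892) = 5.8132e+05/608.88 = 954.74 N

955 N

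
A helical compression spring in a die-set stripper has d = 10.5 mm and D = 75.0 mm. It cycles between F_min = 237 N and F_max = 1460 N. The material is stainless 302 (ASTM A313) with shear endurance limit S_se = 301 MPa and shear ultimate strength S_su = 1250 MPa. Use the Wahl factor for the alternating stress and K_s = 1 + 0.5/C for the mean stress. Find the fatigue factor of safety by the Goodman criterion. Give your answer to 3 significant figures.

C = D/d = 75.0/10.5 = 7.1429; K_W = (4C−1)/(4C−4)+0.615/C = 1.2082; K_s = 1+0.5/C = 1.0700
F_a = (F_max−F_min)/2 = 611.5 N; F_m = (F_max+F_min)/2 = 848.5 N
τ_a = K_W·8F_aD/(πd³) = 1.2082 × 100.89 = 121.89 MPa
τ_m = K_s·8F_mD/(πd³) = 1.0700 × 139.99 = 149.79 MPa
Goodman: 1/n_f = τ_a/S_se + τ_m/S_su = 121.89/301 + 149.79/1250 = 0.40495 + 0.11983 = 0.52478
n_f = 1/0.52478 = 1.906

1.91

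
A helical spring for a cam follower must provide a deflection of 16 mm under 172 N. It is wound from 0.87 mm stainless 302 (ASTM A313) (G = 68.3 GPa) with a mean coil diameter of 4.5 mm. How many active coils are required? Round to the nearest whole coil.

Required rate k = F/δ = 172/16 = 10.75 N/mm
N_a = Gd⁴/(8D³k) = (68.3×10³ × 0.87⁴)/(8 × 4.5³ × 10.75)
    = 39128.9 / 7836.75 = 4.993 → 5 coils

5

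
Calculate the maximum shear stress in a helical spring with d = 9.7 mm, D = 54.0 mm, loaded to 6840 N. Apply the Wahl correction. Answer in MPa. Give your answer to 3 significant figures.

1310 MPa

Spring index C = D/d = 54.0/9.7 = 5.5670
K_W = (4C−1)/(4C−4) + 0.615/C = 21.268/18.268 + 0.1105 = 1.2747
τ₀ = 8FD/(πd³) = 8·6840·54.0/(π·9.7³) = 2.95488e+06/2867.2 = 1030.6 MPa
τ_max = K·τ₀ = 1.2747 × 1030.6 = 1313.7 MPa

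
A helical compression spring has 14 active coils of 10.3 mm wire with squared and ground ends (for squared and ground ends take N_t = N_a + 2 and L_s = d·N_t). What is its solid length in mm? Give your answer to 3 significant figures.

squared and ground ends: N_t = N_a + 2 = 14 + 2 = 16
L_s = d·N_t = 10.3 × 16 = 164.8 mm

165 mm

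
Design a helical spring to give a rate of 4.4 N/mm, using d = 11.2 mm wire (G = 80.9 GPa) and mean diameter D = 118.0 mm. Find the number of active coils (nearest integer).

22

N_a = Gd⁴/(8D³k) = (80.9×10³ × 11.2⁴)/(8 × 118.0³ × 4.4)
    = 1.27298e+09 / 5.78347e+07 = 22.01 → 22 coils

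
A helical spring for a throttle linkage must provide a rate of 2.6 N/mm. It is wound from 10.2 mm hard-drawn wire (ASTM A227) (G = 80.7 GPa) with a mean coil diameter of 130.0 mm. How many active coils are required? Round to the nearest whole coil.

N_a = Gd⁴/(8D³k) = (80.7×10³ × 10.2⁴)/(8 × 130.0³ × 2.6)
    = 8.73523e+08 / 4.56976e+07 = 19.12 → 19 coils

19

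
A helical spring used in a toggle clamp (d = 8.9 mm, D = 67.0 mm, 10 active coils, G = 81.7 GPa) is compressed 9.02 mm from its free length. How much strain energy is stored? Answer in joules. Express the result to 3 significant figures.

0.867 J

k = Gd⁴/(8D³N_a) = (81.7×10³)(8.9⁴)/(8·67.0³·10) = 21.304 N/mm
U = ½kδ² = 0.5 × 21.304 × 9.02² = 866.66 N·mm = 0.86666 J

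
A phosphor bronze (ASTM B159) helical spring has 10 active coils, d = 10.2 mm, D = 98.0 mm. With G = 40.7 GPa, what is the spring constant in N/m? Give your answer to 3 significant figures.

k = Gd⁴/(8D³N_a) = (40.7×10³ × 10.2⁴) / (8 × 98.0³ × 10)
  = 4.4055e+08 / 7.52954e+07 = 5.851 N/mm = 5851 N/m

5850 N/m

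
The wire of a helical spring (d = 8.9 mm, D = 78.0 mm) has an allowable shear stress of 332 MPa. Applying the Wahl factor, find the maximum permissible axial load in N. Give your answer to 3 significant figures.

1010 N

C = D/d = 78.0/8.9 = 8.7640
K_W = (4C−1)/(4C−4) + 0.615/C = 34.056/31.056 + 0.0702 = 1.1668
τ_max = K·8FD/(πd³) → F_max = τ_allow·πd³/(8DK)
F_max = 332·π·8.9³/(8·78.0·1.1668) = 7.3529e+05/728.07 = 1009.9 N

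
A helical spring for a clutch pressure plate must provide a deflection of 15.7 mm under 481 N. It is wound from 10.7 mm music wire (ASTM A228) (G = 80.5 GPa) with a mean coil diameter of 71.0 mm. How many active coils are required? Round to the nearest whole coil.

Required rate k = F/δ = 481/15.7 = 30.637 N/mm
N_a = Gd⁴/(8D³k) = (80.5×10³ × 10.7⁴)/(8 × 71.0³ × 30.637)
    = 1.05519e+09 / 8.77224e+07 = 12.03 → 12 coils

12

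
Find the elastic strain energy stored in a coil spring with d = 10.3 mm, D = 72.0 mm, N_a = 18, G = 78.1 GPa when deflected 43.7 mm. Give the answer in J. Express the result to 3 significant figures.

k = Gd⁴/(8D³N_a) = (78.1×10³)(10.3⁴)/(8·72.0³·18) = 16.355 N/mm
U = ½kδ² = 0.5 × 16.355 × 43.7² = 15616 N·mm = 15.616 J

15.6 J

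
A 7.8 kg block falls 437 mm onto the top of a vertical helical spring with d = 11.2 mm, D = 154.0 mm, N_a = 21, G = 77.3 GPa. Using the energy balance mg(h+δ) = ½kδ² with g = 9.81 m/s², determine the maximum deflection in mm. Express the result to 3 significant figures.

226 mm

k = Gd⁴/(8D³N_a) = (77.3×10³)(11.2⁴)/(8·154.0³·21) = 1.9823 N/mm
W = mg = 7.8 × 9.81 = 76.518 N
½kδ² − Wδ − Wh = 0 → δ = (W + √(W² + 2kWh))/k
δ = (76.518 + √(5855 + 132573))/1.9823 = (76.518 + 372.06)/1.9823 = 226.29 mm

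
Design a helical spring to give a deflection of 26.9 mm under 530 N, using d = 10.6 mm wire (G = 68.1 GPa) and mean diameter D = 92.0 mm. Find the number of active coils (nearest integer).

7

Required rate k = F/δ = 530/26.9 = 19.703 N/mm
N_a = Gd⁴/(8D³k) = (68.1×10³ × 10.6⁴)/(8 × 92.0³ × 19.703)
    = 8.59747e+08 / 1.22737e+08 = 7.005 → 7 coils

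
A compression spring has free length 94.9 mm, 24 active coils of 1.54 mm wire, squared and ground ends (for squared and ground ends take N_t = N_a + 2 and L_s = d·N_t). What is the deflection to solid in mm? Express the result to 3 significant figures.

N_t = 26; L_s = 1.54·26 = 40.04 mm
δ_solid = L₀ − L_s = 94.9 − 40.04 = 54.86 mm

54.9 mm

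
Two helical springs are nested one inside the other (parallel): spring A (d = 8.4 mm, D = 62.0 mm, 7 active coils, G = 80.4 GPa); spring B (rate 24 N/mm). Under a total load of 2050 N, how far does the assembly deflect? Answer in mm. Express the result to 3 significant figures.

38.0 mm

k_A = Gd⁴/(8D³N_a) = (80.4×10³)(8.4⁴)/(8·62.0³·7) = 29.992 N/mm
Parallel: k_eq = 29.992 + 24 = 53.992 N/mm
δ = F/k_eq = 2050/53.992 = 37.968 mm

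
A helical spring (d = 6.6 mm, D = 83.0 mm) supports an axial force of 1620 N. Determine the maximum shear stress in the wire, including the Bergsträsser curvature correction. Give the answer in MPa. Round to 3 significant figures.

Spring index C = D/d = 83.0/6.6 = 12.5758
K_B = (4C+2)/(4C−3) = 52.303/47.303 = 1.1057
τ₀ = 8FD/(πd³) = 8·1620·83.0/(π·6.6³) = 1.07568e+06/903.2 = 1191 MPa
τ_max = K·τ₀ = 1.1057 × 1191 = 1316.9 MPa

1320 MPa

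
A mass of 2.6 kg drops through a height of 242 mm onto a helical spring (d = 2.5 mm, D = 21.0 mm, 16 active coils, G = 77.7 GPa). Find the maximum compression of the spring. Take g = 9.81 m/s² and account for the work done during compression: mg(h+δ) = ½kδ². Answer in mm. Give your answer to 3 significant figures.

80.1 mm

k = Gd⁴/(8D³N_a) = (77.7×10³)(2.5⁴)/(8·21.0³·16) = 2.5604 N/mm
W = mg = 2.6 × 9.81 = 25.506 N
½kδ² − Wδ − Wh = 0 → δ = (W + √(W² + 2kWh))/k
δ = (25.506 + √(650.56 + 31608.3))/2.5604 = (25.506 + 179.61)/2.5604 = 80.109 mm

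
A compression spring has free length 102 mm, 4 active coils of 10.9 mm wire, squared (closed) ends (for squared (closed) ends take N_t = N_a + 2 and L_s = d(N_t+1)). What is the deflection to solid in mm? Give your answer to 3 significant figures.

25.7 mm

N_t = 6; L_s = 10.9·7 = 76.3 mm
δ_solid = L₀ − L_s = 102 − 76.3 = 25.7 mm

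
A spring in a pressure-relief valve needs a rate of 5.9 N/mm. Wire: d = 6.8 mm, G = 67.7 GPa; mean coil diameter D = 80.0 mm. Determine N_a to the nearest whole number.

6

N_a = Gd⁴/(8D³k) = (67.7×10³ × 6.8⁴)/(8 × 80.0³ × 5.9)
    = 1.44752e+08 / 2.41664e+07 = 5.99 → 6 coils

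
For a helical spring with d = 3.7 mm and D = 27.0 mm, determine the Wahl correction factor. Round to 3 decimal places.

1.203

C = D/d = 27.0/3.7 = 7.2973
K_W = (4C−1)/(4C−4) + 0.615/C = 28.189/25.189 + 0.0843 = 1.2034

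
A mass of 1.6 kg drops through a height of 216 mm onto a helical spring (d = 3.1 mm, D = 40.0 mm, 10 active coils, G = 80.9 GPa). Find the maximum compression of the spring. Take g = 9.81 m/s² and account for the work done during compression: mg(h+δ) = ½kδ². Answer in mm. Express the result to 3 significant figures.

79.8 mm

k = Gd⁴/(8D³N_a) = (80.9×10³)(3.1⁴)/(8·40.0³·10) = 1.4592 N/mm
W = mg = 1.6 × 9.81 = 15.696 N
½kδ² − Wδ − Wh = 0 → δ = (W + √(W² + 2kWh))/k
δ = (15.696 + √(246.36 + 9894.6))/1.4592 = (15.696 + 100.7)/1.4592 = 79.767 mm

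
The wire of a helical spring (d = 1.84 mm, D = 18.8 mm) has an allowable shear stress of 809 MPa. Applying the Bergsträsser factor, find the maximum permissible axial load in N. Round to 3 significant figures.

C = D/d = 18.8/1.84 = 10.2174
K_B = (4C+2)/(4C−3) = 42.870/37.870 = 1.1320
τ_max = K·8FD/(πd³) → F_max = τ_allow·πd³/(8DK)
F_max = 809·π·1.84³/(8·18.8·1.1320) = 15833/170.26 = 92.992 N

93.0 N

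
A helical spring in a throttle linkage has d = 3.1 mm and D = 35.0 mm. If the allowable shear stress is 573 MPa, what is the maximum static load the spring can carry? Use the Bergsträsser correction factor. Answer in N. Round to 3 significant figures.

171 N

C = D/d = 35.0/3.1 = 11.2903
K_B = (4C+2)/(4C−3) = 47.161/42.161 = 1.1186
τ_max = K·8FD/(πd³) → F_max = τ_allow·πd³/(8DK)
F_max = 573·π·3.1³/(8·35.0·1.1186) = 53628/313.21 = 171.22 N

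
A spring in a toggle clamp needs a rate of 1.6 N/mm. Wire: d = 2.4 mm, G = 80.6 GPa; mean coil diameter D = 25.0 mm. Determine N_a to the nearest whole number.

13

N_a = Gd⁴/(8D³k) = (80.6×10³ × 2.4⁴)/(8 × 25.0³ × 1.6)
    = 2.67411e+06 / 200000 = 13.37 → 13 coils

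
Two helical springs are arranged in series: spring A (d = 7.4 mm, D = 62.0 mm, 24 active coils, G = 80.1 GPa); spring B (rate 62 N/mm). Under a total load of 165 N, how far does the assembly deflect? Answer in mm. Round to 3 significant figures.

k_A = Gd⁴/(8D³N_a) = (80.1×10³)(7.4⁴)/(8·62.0³·24) = 5.2491 N/mm
Series: 1/k_eq = 1/5.2491 + 1/62 = 0.20664; k_eq = 4.8394 N/mm
δ = F/k_eq = 165/4.8394 = 34.095 mm

34.1 mm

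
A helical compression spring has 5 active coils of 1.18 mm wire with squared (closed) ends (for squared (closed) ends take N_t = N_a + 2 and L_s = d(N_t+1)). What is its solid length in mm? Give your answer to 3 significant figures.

9.44 mm

squared (closed) ends: N_t = N_a + 2 = 5 + 2 = 7
L_s = d·(N_t+1) = 1.18 × 8 = 9.44 mm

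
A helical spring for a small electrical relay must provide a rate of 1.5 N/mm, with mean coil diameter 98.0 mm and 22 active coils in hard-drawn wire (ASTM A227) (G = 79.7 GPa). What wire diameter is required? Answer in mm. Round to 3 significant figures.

d = (8D³N_a·k / G)^(1/4) = (8·98.0³·22·1.5 / (79.7×10³))^0.25
  = (3117.6)^0.25 = 7.4723 mm

7.47 mm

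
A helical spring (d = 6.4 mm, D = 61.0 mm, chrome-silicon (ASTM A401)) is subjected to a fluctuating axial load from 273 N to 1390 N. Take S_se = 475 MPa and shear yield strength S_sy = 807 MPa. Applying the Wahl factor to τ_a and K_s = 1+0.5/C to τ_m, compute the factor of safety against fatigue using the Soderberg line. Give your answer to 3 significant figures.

C = D/d = 61.0/6.4 = 9.5312; K_W = (4C−1)/(4C−4)+0.615/C = 1.1524; K_s = 1+0.5/C = 1.0525
F_a = (F_max−F_min)/2 = 558.5 N; F_m = (F_max+F_min)/2 = 831.5 N
τ_a = K_W·8F_aD/(πd³) = 1.1524 × 330.94 = 381.39 MPa
τ_m = K_s·8F_mD/(πd³) = 1.0525 × 492.71 = 518.56 MPa
Soderberg: 1/n_f = τ_a/S_se + τ_m/S_sy = 381.39/475 + 518.56/807 = 0.80293 + 0.64258 = 1.4455
n_f = 1/1.4455 = 0.6918

0.692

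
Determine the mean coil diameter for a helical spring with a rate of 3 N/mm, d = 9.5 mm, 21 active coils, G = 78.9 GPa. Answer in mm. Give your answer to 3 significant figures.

D = (Gd⁴/(8N_a·k))^(1/3) = (78.9×10³·9.5⁴/(8·21·3))^(1/3)
  = (1.27509e+06)^(1/3) = 108.4377 mm

108 mm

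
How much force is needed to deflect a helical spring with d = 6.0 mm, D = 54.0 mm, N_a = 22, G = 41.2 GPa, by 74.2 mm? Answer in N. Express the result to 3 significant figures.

k = Gd⁴/(8D³N_a) = (41.2×10³)(6.0⁴)/(8·54.0³·22) = 1.9267 N/mm
F = k·δ = 1.9267 × 74.2 = 142.96 N

143 N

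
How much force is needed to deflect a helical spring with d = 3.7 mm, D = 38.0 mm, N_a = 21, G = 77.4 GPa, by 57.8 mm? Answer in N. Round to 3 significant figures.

k = Gd⁴/(8D³N_a) = (77.4×10³)(3.7⁴)/(8·38.0³·21) = 1.5736 N/mm
F = k·δ = 1.5736 × 57.8 = 90.953 N

91.0 N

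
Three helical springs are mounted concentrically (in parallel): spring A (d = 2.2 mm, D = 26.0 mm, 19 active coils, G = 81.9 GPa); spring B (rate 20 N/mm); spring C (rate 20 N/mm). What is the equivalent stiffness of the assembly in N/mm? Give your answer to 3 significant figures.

40.7 N/mm

k_A = Gd⁴/(8D³N_a) = (81.9×10³)(2.2⁴)/(8·26.0³·19) = 0.71814 N/mm
Parallel: k_eq = 0.71814 + 20 + 20 = 40.718 N/mm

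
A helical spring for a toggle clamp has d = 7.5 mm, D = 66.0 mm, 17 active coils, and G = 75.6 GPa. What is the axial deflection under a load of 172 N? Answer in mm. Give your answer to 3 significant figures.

k = Gd⁴/(8D³N_a) = (75.6×10³)(7.5⁴)/(8·66.0³·17) = 6.1178 N/mm
δ = F/k = 172 / 6.1178 = 28.115 mm

28.1 mm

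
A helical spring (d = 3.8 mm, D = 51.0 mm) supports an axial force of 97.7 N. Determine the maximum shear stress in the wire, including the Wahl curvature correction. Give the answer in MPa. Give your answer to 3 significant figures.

256 MPa

Spring index C = D/d = 51.0/3.8 = 13.4211
K_W = (4C−1)/(4C−4) + 0.615/C = 52.684/49.684 + 0.0458 = 1.1062
τ₀ = 8FD/(πd³) = 8·97.7·51.0/(π·3.8³) = 39861.6/172.39 = 231.24 MPa
τ_max = K·τ₀ = 1.1062 × 231.24 = 255.79 MPa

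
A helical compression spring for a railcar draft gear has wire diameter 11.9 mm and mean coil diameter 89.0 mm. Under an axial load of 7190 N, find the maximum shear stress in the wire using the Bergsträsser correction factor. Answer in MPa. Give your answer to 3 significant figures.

1150 MPa

Spring index C = D/d = 89.0/11.9 = 7.4790
K_B = (4C+2)/(4C−3) = 31.916/26.916 = 1.1858
τ₀ = 8FD/(πd³) = 8·7190·89.0/(π·11.9³) = 5.11928e+06/5294.1 = 966.98 MPa
τ_max = K·τ₀ = 1.1858 × 966.98 = 1146.6 MPa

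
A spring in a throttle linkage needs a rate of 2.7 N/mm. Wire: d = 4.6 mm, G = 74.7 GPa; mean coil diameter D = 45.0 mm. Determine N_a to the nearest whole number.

17

N_a = Gd⁴/(8D³k) = (74.7×10³ × 4.6⁴)/(8 × 45.0³ × 2.7)
    = 3.34466e+07 / 1.9683e+06 = 16.99 → 17 coils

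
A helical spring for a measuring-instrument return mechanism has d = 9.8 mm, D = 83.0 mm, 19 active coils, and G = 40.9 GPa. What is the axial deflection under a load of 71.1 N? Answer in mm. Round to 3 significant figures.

16.4 mm

k = Gd⁴/(8D³N_a) = (40.9×10³)(9.8⁴)/(8·83.0³·19) = 4.3406 N/mm
δ = F/k = 71.1 / 4.3406 = 16.38 mm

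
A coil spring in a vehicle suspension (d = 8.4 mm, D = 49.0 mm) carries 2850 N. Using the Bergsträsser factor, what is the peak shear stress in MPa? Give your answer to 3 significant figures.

748 MPa

Spring index C = D/d = 49.0/8.4 = 5.8333
K_B = (4C+2)/(4C−3) = 25.333/20.333 = 1.2459
τ₀ = 8FD/(πd³) = 8·2850·49.0/(π·8.4³) = 1.1172e+06/1862 = 599.99 MPa
τ_max = K·τ₀ = 1.2459 × 599.99 = 747.53 MPa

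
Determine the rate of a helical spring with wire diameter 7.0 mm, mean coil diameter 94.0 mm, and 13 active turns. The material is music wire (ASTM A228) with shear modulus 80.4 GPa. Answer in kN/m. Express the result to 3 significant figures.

k = Gd⁴/(8D³N_a) = (80.4×10³ × 7.0⁴) / (8 × 94.0³ × 13)
  = 1.9304e+08 / 8.63807e+07 = 2.2348 N/mm

2.23 kN/m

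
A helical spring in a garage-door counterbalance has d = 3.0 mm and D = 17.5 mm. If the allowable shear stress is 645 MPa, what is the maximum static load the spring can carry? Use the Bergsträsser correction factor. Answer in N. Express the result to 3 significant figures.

314 N

C = D/d = 17.5/3.0 = 5.8333
K_B = (4C+2)/(4C−3) = 25.333/20.333 = 1.2459
τ_max = K·8FD/(πd³) → F_max = τ_allow·πd³/(8DK)
F_max = 645·π·3.0³/(8·17.5·1.2459) = 54711/174.43 = 313.66 N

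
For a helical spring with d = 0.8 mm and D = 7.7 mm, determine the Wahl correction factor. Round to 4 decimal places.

C = D/d = 7.7/0.8 = 9.6250
K_W = (4C−1)/(4C−4) + 0.615/C = 37.500/34.500 + 0.0639 = 1.1509

1.1509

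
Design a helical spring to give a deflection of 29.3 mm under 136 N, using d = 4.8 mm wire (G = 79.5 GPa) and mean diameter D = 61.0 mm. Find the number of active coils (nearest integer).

5

Required rate k = F/δ = 136/29.3 = 4.6416 N/mm
N_a = Gd⁴/(8D³k) = (79.5×10³ × 4.8⁴)/(8 × 61.0³ × 4.6416)
    = 4.22019e+07 / 8.42851e+06 = 5.007 → 5 coils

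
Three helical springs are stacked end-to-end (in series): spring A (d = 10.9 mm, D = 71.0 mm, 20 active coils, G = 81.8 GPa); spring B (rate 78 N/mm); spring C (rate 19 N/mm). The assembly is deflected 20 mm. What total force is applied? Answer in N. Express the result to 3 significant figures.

174 N

k_A = Gd⁴/(8D³N_a) = (81.8×10³)(10.9⁴)/(8·71.0³·20) = 20.163 N/mm
Series: 1/k_eq = 1/20.163 + 1/78 + 1/19 = 0.11505; k_eq = 8.6921 N/mm
F = k_eq·δ = 8.6921·20 = 173.84 N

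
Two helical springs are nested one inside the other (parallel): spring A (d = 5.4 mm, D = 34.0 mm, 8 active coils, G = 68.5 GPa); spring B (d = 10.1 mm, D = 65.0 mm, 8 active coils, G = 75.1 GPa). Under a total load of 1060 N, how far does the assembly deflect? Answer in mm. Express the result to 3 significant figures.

k_A = Gd⁴/(8D³N_a) = (68.5×10³)(5.4⁴)/(8·34.0³·8) = 23.155 N/mm
k_B = Gd⁴/(8D³N_a) = (75.1×10³)(10.1⁴)/(8·65.0³·8) = 44.464 N/mm
Parallel: k_eq = 23.155 + 44.464 = 67.619 N/mm
δ = F/k_eq = 1060/67.619 = 15.676 mm

15.7 mm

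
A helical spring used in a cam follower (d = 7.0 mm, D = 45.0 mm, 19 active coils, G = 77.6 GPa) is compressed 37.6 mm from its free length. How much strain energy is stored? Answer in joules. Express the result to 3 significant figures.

k = Gd⁴/(8D³N_a) = (77.6×10³)(7.0⁴)/(8·45.0³·19) = 13.452 N/mm
U = ½kδ² = 0.5 × 13.452 × 37.6² = 9508.6 N·mm = 9.5086 J

9.51 J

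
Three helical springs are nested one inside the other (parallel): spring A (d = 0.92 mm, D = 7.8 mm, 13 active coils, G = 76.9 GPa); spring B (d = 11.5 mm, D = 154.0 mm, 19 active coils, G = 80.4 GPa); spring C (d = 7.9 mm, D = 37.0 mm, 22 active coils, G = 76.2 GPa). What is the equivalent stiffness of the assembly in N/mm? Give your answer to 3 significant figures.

k_A = Gd⁴/(8D³N_a) = (76.9×10³)(0.92⁴)/(8·7.8³·13) = 1.1162 N/mm
k_B = Gd⁴/(8D³N_a) = (80.4×10³)(11.5⁴)/(8·154.0³·19) = 2.533 N/mm
k_C = Gd⁴/(8D³N_a) = (76.2×10³)(7.9⁴)/(8·37.0³·22) = 33.292 N/mm
Parallel: k_eq = 1.1162 + 2.533 + 33.292 = 36.942 N/mm

36.9 N/mm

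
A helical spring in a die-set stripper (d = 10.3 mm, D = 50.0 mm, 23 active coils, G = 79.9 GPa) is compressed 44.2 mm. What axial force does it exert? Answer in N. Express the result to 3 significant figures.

1730 N

k = Gd⁴/(8D³N_a) = (79.9×10³)(10.3⁴)/(8·50.0³·23) = 39.099 N/mm
F = k·δ = 39.099 × 44.2 = 1728.2 N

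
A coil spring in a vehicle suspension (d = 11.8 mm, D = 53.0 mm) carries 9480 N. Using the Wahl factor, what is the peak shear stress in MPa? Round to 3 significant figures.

Spring index C = D/d = 53.0/11.8 = 4.4915
K_W = (4C−1)/(4C−4) + 0.615/C = 16.966/13.966 + 0.1369 = 1.3517
τ₀ = 8FD/(πd³) = 8·9480·53.0/(π·11.8³) = 4.01952e+06/5161.7 = 778.71 MPa
τ_max = K·τ₀ = 1.3517 × 778.71 = 1052.6 MPa

1050 MPa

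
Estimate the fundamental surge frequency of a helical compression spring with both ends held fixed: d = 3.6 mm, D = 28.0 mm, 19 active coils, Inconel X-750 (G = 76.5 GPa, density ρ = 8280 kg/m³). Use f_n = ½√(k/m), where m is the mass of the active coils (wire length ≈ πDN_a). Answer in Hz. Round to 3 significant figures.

82.7 Hz

k = Gd⁴/(8D³N_a) = (76.5×10³)(3.6⁴)/(8·28.0³·19) = 3.8508 N/mm = 3850.8 N/m
Wire length L = πDN_a = π·28.0·19 = 1671.3 mm
m = ρ·(πd²/4)·L = 8280 × 10.179×10⁻⁶ m² × 1.6713 m = 0.14086 kg
f_n = ½√(k/m) = 0.5·√(3850.8/0.14086) = 0.5·√(27338) = 82.671 Hz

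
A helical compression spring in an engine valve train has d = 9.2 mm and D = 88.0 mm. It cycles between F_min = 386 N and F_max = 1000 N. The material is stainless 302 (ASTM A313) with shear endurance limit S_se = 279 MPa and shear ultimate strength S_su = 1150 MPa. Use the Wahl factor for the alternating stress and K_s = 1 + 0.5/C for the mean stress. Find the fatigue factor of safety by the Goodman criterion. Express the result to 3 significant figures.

C = D/d = 88.0/9.2 = 9.5652; K_W = (4C−1)/(4C−4)+0.615/C = 1.1519; K_s = 1+0.5/C = 1.0523
F_a = (F_max−F_min)/2 = 307 N; F_m = (F_max+F_min)/2 = 693 N
τ_a = K_W·8F_aD/(πd³) = 1.1519 × 88.348 = 101.76 MPa
τ_m = K_s·8F_mD/(πd³) = 1.0523 × 199.43 = 209.86 MPa
Goodman: 1/n_f = τ_a/S_se + τ_m/S_su = 101.76/279 + 209.86/1150 = 0.36475 + 0.18248 = 0.54723
n_f = 1/0.54723 = 1.827

1.83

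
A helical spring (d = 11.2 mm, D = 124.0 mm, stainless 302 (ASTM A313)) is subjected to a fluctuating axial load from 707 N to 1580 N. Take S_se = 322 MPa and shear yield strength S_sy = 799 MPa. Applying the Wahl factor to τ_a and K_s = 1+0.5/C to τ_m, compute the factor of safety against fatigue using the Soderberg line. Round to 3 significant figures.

C = D/d = 124.0/11.2 = 11.0714; K_W = (4C−1)/(4C−4)+0.615/C = 1.1300; K_s = 1+0.5/C = 1.0452
F_a = (F_max−F_min)/2 = 436.5 N; F_m = (F_max+F_min)/2 = 1143.5 N
τ_a = K_W·8F_aD/(πd³) = 1.1300 × 98.105 = 110.86 MPa
τ_m = K_s·8F_mD/(πd³) = 1.0452 × 257.01 = 268.61 MPa
Soderberg: 1/n_f = τ_a/S_se + τ_m/S_sy = 110.86/322 + 268.61/799 = 0.34429 + 0.33619 = 0.68047
n_f = 1/0.68047 = 1.47

1.47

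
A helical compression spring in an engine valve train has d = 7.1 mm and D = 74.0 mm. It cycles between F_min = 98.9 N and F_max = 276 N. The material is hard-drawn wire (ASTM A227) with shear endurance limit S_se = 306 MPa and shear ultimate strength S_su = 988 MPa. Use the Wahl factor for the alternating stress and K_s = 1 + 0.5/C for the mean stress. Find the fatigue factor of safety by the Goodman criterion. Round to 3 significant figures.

3.60

C = D/d = 74.0/7.1 = 10.4225; K_W = (4C−1)/(4C−4)+0.615/C = 1.1386; K_s = 1+0.5/C = 1.0480
F_a = (F_max−F_min)/2 = 88.55 N; F_m = (F_max+F_min)/2 = 187.45 N
τ_a = K_W·8F_aD/(πd³) = 1.1386 × 46.621 = 53.083 MPa
τ_m = K_s·8F_mD/(πd³) = 1.0480 × 98.692 = 103.43 MPa
Goodman: 1/n_f = τ_a/S_se + τ_m/S_su = 53.083/306 + 103.43/988 = 0.17347 + 0.10468 = 0.27816
n_f = 1/0.27816 = 3.595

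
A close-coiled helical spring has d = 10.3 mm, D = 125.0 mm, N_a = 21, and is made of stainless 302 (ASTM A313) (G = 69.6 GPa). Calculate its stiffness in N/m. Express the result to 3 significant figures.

k = Gd⁴/(8D³N_a) = (69.6×10³ × 10.3⁴) / (8 × 125.0³ × 21)
  = 7.83354e+08 / 3.28125e+08 = 2.3874 N/mm = 2387.4 N/m

2390 N/m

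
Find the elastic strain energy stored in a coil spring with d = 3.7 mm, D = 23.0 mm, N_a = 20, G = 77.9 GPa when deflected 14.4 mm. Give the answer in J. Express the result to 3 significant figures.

0.778 J

k = Gd⁴/(8D³N_a) = (77.9×10³)(3.7⁴)/(8·23.0³·20) = 7.4996 N/mm
U = ½kδ² = 0.5 × 7.4996 × 14.4² = 777.56 N·mm = 0.77756 J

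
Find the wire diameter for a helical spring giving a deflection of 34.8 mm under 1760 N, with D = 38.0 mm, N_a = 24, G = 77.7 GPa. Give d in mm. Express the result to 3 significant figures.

Required rate k = F/δ = 1760/34.8 = 50.575 N/mm
d = (8D³N_a·k / G)^(1/4) = (8·38.0³·24·50.575 / (77.7×10³))^0.25
  = (6857.5)^0.25 = 9.1000 mm

9.10 mm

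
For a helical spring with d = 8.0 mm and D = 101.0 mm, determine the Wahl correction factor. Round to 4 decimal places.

1.1132

C = D/d = 101.0/8.0 = 12.6250
K_W = (4C−1)/(4C−4) + 0.615/C = 49.500/46.500 + 0.0487 = 1.1132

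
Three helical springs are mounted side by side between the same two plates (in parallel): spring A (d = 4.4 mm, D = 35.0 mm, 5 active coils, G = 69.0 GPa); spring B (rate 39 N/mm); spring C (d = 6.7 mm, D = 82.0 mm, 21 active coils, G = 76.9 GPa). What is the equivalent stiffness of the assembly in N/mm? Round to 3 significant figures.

k_A = Gd⁴/(8D³N_a) = (69.0×10³)(4.4⁴)/(8·35.0³·5) = 15.08 N/mm
k_C = Gd⁴/(8D³N_a) = (76.9×10³)(6.7⁴)/(8·82.0³·21) = 1.6729 N/mm
Parallel: k_eq = 15.08 + 39 + 1.6729 = 55.753 N/mm

55.8 N/mm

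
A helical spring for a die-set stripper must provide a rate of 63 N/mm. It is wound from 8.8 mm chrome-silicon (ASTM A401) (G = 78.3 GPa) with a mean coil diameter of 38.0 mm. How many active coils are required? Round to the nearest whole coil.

17

N_a = Gd⁴/(8D³k) = (78.3×10³ × 8.8⁴)/(8 × 38.0³ × 63)
    = 4.69561e+08 / 2.76555e+07 = 16.98 → 17 coils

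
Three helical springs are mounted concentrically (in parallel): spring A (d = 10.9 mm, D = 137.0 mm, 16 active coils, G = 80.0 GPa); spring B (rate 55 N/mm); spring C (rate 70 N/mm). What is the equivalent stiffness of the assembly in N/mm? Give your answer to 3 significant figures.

k_A = Gd⁴/(8D³N_a) = (80.0×10³)(10.9⁴)/(8·137.0³·16) = 3.431 N/mm
Parallel: k_eq = 3.431 + 55 + 70 = 128.43 N/mm

128 N/mm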